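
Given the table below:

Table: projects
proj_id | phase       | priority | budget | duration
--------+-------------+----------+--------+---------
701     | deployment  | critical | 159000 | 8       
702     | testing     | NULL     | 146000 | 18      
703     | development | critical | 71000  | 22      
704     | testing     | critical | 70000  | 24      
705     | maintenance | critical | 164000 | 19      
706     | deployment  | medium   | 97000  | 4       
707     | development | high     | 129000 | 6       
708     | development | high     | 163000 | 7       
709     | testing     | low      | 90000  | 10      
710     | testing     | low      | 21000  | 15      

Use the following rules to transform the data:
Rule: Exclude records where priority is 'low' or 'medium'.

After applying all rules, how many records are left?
7

Step 1: Count records to exclude
  - 2 (low) + 1 (medium) = 3 records
Step 2: Total records: 10
Step 3: Remaining = 10 - 3 = 7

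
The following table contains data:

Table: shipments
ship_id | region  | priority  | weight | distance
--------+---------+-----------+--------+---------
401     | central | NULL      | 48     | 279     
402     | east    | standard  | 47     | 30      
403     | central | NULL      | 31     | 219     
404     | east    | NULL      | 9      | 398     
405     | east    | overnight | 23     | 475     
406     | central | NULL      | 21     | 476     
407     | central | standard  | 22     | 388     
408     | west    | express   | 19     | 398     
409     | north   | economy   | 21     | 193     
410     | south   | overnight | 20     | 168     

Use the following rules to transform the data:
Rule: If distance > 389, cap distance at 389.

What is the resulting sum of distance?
2833

Step 1: 4 records have distance > 389
Step 2: These records originally summed to 1747
Step 3: After capping: 4 × 389 = 1556
Step 4: Unaffected records sum: 1277
Step 5: Final sum = 1556 + 1277 = 2833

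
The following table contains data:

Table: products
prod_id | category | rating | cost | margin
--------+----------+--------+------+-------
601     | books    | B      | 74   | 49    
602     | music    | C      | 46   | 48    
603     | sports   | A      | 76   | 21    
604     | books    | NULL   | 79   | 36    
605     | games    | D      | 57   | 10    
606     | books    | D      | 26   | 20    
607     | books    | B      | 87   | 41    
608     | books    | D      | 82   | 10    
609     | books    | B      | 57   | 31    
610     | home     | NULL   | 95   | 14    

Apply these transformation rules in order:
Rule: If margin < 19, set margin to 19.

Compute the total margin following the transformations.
303

Step 1: 3 records have margin < 19
Step 2: These records originally summed to 34
Step 3: After setting to minimum: 3 × 19 = 57
Step 4: Unaffected records sum: 246
Step 5: Final sum = 57 + 246 = 303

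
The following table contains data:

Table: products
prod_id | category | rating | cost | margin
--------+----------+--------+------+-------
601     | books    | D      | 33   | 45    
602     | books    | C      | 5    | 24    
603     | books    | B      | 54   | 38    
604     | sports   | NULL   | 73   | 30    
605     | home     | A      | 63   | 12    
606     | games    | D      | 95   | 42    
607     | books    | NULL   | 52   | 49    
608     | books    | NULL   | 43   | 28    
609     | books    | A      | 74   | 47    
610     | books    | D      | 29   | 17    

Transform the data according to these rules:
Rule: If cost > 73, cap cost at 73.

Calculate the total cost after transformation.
498

Step 1: 2 records have cost > 73
Step 2: These records originally summed to 169
Step 3: After capping: 2 × 73 = 146
Step 4: Unaffected records sum: 352
Step 5: Final sum = 146 + 352 = 498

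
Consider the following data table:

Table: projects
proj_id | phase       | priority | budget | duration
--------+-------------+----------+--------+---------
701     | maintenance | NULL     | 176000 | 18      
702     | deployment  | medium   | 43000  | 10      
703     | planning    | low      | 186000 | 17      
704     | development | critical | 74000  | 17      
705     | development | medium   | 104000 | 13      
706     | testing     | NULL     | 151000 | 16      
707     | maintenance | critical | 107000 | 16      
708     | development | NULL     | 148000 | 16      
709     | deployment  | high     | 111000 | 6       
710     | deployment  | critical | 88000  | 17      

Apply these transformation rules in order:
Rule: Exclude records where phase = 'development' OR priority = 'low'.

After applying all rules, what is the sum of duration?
83

Step 1: Find records where phase = 'development' OR priority = 'low'
Step 2: 4 records match, summing to 63
Step 3: Original sum: 146
Step 4: Remaining sum = 146 - 63 = 83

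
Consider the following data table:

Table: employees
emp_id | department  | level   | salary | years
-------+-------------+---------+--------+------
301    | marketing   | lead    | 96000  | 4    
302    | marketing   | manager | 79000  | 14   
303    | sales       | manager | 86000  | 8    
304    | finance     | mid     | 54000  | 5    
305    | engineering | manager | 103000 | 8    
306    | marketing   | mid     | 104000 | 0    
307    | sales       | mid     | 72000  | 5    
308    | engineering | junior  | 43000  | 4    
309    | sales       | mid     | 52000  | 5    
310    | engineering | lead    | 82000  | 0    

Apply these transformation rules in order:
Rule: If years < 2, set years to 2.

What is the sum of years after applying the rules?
57

Step 1: 2 records have years < 2
Step 2: These records originally summed to 0
Step 3: After setting to minimum: 2 × 2 = 4
Step 4: Unaffected records sum: 53
Step 5: Final sum = 4 + 53 = 57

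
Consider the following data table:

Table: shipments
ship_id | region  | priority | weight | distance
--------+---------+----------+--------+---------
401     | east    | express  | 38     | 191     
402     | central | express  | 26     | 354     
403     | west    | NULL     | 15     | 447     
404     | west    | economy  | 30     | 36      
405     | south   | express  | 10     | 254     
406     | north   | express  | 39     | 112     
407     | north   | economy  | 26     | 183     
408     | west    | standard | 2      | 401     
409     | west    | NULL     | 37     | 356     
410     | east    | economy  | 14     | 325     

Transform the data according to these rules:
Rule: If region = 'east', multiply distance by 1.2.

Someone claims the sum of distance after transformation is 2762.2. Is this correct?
Yes, the result is correct.

Step 1: Calculate the correct sum after transformation
Step 2: Apply multiplier 1.2 to records where region = 'east'
Step 3: Correct result = 2762.2
Step 4: Claimed result = 2762.2
Step 5: 2762.2 = 2762.2 ✓
Conclusion: The claimed result is correct.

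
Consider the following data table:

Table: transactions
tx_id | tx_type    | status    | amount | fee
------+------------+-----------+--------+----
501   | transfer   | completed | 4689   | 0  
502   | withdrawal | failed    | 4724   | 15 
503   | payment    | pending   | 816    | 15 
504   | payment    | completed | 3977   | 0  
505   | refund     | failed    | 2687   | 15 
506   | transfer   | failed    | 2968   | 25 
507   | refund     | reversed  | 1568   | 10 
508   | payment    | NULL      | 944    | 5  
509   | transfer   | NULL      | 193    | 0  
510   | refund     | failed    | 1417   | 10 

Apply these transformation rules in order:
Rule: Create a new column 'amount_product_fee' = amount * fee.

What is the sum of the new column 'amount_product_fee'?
232175

Step 1: For each record, compute amount * fee
Example calculations:
  4689 * 0 = 0
  4724 * 15 = 70860
  816 * 15 = 12240
  ...
Step 2: Sum all derived values
Step 3: Total = 232175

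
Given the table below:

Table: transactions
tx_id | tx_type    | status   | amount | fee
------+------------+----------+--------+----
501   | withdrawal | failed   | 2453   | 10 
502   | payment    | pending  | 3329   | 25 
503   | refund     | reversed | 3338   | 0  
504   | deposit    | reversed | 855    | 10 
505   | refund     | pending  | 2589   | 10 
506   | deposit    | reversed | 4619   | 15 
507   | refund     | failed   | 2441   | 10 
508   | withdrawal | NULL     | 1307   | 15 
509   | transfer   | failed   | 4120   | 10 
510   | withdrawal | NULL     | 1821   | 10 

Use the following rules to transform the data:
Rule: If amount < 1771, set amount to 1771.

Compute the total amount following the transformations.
28252

Step 1: 2 records have amount < 1771
Step 2: These records originally summed to 2162
Step 3: After setting to minimum: 2 × 1771 = 3542
Step 4: Unaffected records sum: 24710
Step 5: Final sum = 3542 + 24710 = 28252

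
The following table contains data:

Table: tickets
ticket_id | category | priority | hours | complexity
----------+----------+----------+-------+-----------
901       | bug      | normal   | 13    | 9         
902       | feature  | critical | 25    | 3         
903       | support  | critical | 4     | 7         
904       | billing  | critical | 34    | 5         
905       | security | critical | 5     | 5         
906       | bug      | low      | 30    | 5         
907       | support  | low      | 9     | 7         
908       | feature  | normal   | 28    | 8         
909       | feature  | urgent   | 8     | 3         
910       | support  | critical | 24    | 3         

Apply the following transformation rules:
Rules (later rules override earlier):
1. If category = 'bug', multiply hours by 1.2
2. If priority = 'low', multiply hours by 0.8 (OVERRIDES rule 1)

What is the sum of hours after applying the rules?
174.8

Step 1: Rule 2 takes priority for records with priority = 'low'
  - 2 records: 39 × 0.8 = 31.2
Step 2: Rule 1 applies to remaining records with category = 'bug'
  - 1 records: 13 × 1.2 = 15.6
Step 3: Other records unchanged: 128
Step 4: Final sum = 31.2 + 15.6 + 128 = 174.8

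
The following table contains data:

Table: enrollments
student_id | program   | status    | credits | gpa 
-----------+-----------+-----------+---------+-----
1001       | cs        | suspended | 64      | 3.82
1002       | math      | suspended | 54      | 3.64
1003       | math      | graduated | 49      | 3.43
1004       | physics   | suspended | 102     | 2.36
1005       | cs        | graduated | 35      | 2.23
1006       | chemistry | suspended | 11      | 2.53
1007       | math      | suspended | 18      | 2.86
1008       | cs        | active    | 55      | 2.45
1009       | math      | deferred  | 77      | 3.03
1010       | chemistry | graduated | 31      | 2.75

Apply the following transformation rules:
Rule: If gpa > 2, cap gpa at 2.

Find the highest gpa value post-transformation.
2

Step 1: Original maximum gpa = 3.82
Step 2: Apply cap at 2
Step 3: 10 records had gpa > 2 and were capped
Step 4: Maximum after transformation = 2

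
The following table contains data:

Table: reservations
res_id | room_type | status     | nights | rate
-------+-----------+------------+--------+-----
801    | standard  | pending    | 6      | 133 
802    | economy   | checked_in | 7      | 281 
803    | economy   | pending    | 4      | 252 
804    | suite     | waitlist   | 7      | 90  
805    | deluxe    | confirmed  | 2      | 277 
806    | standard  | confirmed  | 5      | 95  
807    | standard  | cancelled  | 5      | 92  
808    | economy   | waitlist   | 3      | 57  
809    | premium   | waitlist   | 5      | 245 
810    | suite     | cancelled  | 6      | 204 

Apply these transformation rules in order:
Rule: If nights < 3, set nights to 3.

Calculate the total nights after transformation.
51

Step 1: 1 records have nights < 3
Step 2: These records originally summed to 2
Step 3: After setting to minimum: 1 × 3 = 3
Step 4: Unaffected records sum: 48
Step 5: Final sum = 3 + 48 = 51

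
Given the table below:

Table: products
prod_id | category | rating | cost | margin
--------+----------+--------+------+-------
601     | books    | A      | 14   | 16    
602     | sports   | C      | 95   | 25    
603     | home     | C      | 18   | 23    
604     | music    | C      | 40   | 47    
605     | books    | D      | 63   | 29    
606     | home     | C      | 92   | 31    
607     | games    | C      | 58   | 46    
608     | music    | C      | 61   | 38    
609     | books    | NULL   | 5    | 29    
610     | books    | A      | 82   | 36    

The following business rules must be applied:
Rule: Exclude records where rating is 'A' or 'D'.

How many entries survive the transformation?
7

Step 1: Count records to exclude
  - 2 (A) + 1 (D) = 3 records
Step 2: Total records: 10
Step 3: Remaining = 10 - 3 = 7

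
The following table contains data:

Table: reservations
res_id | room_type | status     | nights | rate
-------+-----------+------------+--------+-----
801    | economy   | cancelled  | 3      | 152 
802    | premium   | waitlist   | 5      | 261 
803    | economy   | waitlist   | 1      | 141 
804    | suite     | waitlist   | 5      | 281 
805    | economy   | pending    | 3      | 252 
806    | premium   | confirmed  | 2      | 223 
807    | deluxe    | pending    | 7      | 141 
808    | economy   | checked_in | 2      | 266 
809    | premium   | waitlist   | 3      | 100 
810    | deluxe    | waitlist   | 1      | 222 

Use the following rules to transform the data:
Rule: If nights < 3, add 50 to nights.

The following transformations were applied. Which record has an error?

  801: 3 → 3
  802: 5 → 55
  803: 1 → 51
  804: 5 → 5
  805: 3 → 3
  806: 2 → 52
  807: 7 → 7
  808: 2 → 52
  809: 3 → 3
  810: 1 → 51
Record 802 has an error. The correct transformed value should be 5, not 55.

Step 1: Check each record against the rule
Step 2: Record 802 has nights = 5
Step 3: Since 5 >= 3, the bonus should not have been applied
Step 4: Correct value = 5, but claimed value = 55
Conclusion: Record 802 has the error.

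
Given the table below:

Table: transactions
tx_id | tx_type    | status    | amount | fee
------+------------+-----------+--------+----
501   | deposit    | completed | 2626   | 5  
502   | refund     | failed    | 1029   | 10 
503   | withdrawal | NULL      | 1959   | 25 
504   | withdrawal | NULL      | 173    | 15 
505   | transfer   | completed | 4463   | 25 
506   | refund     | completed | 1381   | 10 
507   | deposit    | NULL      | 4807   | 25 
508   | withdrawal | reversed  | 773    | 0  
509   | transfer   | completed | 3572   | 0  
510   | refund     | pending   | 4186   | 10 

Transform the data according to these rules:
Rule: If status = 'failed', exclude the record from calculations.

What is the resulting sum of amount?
23940

Step 1: Identify records where status = 'failed'
Step 2: The excluded records sum to 1029
Step 3: Original total amount = 24969
Step 4: Remaining total = 24969 - 1029 = 23940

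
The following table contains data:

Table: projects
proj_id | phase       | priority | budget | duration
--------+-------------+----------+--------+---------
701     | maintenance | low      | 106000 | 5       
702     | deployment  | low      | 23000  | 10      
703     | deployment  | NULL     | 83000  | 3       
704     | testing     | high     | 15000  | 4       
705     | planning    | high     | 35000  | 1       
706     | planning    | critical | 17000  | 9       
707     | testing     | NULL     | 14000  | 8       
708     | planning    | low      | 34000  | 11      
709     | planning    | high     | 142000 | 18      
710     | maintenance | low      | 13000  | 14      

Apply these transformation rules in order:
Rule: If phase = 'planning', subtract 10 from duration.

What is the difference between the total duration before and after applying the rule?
40

Step 1: Original sum of duration = 83
Step 2: 4 records have phase = 'planning'
Step 3: Each affected record changes by -10
Step 4: Total change = 4 × -10 = -40
Step 5: New sum = 83 + -40 = 43
Step 6: Difference = |43 - 83| = 40
        (Sum decreased by 40)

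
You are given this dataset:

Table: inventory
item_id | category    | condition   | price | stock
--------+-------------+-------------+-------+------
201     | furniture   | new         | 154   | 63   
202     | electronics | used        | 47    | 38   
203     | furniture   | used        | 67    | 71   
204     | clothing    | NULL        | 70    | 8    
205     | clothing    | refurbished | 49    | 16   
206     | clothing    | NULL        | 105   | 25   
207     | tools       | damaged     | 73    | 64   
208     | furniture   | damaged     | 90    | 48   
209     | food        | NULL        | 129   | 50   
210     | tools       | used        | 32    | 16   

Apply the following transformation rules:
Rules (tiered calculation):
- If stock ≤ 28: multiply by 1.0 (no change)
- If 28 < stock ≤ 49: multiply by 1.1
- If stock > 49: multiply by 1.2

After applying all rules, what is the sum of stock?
457.2

Step 1: Tier 1 (stock ≤ 28): 4 records, sum = 65 × 1.0 = 65.0
Step 2: Tier 2 (28 < stock ≤ 49): 2 records, sum = 86 × 1.1 = 94.6
Step 3: Tier 3 (stock > 49): 4 records, sum = 248 × 1.2 = 297.6
Step 4: Final sum = 65.0 + 94.6 + 297.6 = 457.2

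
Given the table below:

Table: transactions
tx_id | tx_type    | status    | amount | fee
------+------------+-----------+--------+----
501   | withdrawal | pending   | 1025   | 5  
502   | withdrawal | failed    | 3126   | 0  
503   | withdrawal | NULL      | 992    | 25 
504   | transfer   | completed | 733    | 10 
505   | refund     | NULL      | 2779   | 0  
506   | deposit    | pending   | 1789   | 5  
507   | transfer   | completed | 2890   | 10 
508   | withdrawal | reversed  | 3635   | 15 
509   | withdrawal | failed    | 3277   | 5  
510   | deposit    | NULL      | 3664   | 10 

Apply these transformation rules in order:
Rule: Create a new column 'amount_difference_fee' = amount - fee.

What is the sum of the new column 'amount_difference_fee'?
23825

Step 1: For each record, compute amount - fee
Example calculations:
  1025 - 5 = 1020
  3126 - 0 = 3126
  992 - 25 = 967
  ...
Step 2: Sum all derived values
Step 3: Total = 23825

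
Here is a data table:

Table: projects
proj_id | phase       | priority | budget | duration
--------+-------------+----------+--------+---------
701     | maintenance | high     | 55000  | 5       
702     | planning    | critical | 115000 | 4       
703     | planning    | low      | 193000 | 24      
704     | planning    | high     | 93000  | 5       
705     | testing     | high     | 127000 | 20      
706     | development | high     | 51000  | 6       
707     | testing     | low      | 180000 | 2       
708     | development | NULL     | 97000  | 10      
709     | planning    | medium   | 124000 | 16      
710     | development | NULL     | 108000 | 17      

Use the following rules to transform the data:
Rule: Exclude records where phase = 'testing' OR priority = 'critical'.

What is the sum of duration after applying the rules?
83

Step 1: Find records where phase = 'testing' OR priority = 'critical'
Step 2: 3 records match, summing to 26
Step 3: Original sum: 109
Step 4: Remaining sum = 109 - 26 = 83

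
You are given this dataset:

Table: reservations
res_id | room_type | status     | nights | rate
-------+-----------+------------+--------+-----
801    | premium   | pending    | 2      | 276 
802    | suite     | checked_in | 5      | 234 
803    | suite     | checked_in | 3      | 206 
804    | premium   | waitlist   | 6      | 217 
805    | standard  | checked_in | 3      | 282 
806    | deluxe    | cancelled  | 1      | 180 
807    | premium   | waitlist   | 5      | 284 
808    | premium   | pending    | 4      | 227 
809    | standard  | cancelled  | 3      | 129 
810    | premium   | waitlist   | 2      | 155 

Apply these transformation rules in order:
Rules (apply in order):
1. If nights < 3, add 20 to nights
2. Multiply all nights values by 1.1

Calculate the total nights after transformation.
103.4

Step 1: Apply Rule 1 - Add 20 to records with nights < 3
  - 3 records affected: 5 + (3 × 20) = 65
  - Unaffected records: 29
  - Sum after Rule 1: 94
Step 2: Apply Rule 2 - Multiply all by 1.1
  - 94 × 1.1 = 103.4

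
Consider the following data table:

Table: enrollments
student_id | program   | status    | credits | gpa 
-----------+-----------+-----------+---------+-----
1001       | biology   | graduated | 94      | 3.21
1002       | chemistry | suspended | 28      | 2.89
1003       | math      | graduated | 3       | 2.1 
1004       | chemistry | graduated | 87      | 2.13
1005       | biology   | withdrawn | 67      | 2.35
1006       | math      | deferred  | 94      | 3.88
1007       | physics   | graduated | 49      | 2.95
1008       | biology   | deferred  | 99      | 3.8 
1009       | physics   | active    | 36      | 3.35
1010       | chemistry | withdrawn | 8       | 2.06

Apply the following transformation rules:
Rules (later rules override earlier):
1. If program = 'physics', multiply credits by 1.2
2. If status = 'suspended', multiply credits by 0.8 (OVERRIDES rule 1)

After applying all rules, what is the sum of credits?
576.4

Step 1: Rule 2 takes priority for records with status = 'suspended'
  - 1 records: 28 × 0.8 = 22.4
Step 2: Rule 1 applies to remaining records with program = 'physics'
  - 2 records: 85 × 1.2 = 102.0
Step 3: Other records unchanged: 452
Step 4: Final sum = 22.4 + 102.0 + 452 = 576.4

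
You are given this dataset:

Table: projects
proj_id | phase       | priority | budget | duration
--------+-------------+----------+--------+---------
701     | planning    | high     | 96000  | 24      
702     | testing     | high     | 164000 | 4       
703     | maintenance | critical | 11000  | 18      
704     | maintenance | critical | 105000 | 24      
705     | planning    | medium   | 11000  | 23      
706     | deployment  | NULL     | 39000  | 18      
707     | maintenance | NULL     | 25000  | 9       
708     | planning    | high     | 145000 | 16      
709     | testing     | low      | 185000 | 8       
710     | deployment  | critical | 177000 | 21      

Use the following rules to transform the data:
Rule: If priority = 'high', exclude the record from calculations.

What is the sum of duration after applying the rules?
121

Step 1: Identify records where priority = 'high'
Step 2: The excluded records sum to 44
Step 3: Original total duration = 165
Step 4: Remaining total = 165 - 44 = 121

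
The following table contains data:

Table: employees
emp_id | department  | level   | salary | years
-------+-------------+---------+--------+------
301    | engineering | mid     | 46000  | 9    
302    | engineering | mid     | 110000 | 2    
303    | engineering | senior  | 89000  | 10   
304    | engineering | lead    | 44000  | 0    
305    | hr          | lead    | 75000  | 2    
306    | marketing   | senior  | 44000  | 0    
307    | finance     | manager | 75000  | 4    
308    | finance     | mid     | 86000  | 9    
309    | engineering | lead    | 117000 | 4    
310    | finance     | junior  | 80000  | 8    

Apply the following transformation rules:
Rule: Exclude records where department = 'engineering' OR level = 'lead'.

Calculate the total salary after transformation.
285000

Step 1: Find records where department = 'engineering' OR level = 'lead'
Step 2: 6 records match, summing to 481000
Step 3: Original sum: 766000
Step 4: Remaining sum = 766000 - 481000 = 285000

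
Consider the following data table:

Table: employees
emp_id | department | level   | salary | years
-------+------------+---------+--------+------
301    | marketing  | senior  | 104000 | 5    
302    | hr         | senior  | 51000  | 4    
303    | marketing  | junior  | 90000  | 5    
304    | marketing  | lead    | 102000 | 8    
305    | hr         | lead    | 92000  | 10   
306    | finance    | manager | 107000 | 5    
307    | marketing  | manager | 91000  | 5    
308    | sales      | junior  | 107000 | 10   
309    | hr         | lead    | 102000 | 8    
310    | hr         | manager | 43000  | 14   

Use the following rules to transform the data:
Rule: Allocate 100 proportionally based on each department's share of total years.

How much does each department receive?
finance: 6.76, hr: 48.65, marketing: 31.08, sales: 13.51

Step 1: Calculate total years = 74
Step 2: Calculate each department's proportion:
  finance: 5/74 = 6.76% → 6.76
  hr: 36/74 = 48.65% → 48.65
  marketing: 23/74 = 31.08% → 31.08
  sales: 10/74 = 13.51% → 13.51
Step 3: Verify: sum of allocations ≈ 100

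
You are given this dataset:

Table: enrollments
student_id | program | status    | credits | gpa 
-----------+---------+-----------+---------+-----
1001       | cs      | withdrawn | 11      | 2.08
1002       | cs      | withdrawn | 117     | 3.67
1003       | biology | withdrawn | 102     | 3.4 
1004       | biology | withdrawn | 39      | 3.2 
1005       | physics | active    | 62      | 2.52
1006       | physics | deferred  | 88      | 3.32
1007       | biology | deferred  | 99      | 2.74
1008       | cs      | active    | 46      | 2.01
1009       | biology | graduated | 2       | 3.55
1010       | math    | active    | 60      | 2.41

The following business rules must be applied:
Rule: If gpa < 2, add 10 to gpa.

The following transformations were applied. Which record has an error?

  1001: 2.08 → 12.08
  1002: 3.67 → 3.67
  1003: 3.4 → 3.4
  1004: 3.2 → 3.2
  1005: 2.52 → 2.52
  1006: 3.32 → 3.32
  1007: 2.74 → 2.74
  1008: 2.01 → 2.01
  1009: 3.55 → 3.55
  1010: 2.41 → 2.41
Record 1001 has an error. The correct transformed value should be 2.08, not 12.08.

Step 1: Check each record against the rule
Step 2: Record 1001 has gpa = 2.08
Step 3: Since 2.08 >= 2, the bonus should not have been applied
Step 4: Correct value = 2.08, but claimed value = 12.08
Conclusion: Record 1001 has the error.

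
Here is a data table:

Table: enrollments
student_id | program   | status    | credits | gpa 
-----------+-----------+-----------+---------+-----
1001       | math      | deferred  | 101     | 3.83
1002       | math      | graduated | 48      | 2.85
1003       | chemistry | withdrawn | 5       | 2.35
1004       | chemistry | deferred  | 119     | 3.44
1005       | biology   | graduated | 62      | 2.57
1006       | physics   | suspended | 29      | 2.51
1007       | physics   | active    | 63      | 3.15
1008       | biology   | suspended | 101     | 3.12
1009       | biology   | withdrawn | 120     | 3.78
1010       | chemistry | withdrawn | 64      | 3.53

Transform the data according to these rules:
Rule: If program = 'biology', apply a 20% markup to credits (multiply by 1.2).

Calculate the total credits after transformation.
768.6

Step 1: Records with program = 'biology' have total credits = 283
Step 2: Apply multiplier: 283 × 1.2 = 339.6
Step 3: Other records total: 429
Step 4: Final sum = 339.6 + 429 = 768.6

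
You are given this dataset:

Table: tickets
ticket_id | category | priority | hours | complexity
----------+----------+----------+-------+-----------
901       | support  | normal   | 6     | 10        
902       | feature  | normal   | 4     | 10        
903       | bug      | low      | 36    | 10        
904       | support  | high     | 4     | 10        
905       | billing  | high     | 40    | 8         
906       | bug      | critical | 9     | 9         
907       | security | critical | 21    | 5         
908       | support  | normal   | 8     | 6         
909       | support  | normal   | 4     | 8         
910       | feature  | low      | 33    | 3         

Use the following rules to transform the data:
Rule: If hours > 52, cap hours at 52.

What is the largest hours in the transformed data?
40

Step 1: Original maximum hours = 40
Step 2: Check cap of 52 against maximum
Step 3: No records exceed the cap (max 40 <= cap 52), so no capping applies
Step 4: Maximum after transformation = 40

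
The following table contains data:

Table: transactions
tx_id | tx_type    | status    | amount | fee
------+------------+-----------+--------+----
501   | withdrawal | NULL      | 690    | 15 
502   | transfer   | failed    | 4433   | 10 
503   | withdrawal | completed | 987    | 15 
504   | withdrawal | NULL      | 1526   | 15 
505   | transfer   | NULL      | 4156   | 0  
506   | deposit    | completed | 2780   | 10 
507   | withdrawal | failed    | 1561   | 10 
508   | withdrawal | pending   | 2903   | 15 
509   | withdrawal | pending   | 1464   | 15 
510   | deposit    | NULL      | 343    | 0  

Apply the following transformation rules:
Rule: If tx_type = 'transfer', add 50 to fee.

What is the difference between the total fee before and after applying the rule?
100

Step 1: Original sum of fee = 105
Step 2: 2 records have tx_type = 'transfer'
Step 3: Each affected record changes by 50
Step 4: Total change = 2 × 50 = 100
Step 5: New sum = 105 + 100 = 205
Step 6: Difference = |205 - 105| = 100
        (Sum increased by 100)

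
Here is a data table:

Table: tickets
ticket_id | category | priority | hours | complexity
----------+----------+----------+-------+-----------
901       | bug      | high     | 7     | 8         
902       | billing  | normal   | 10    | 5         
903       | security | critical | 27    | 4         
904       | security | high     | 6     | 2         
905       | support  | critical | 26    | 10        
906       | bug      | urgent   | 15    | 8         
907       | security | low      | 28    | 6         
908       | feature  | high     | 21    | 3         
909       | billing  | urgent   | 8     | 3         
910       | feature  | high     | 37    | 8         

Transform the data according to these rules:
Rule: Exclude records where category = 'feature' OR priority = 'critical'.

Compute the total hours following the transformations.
74

Step 1: Find records where category = 'feature' OR priority = 'critical'
Step 2: 4 records match, summing to 111
Step 3: Original sum: 185
Step 4: Remaining sum = 185 - 111 = 74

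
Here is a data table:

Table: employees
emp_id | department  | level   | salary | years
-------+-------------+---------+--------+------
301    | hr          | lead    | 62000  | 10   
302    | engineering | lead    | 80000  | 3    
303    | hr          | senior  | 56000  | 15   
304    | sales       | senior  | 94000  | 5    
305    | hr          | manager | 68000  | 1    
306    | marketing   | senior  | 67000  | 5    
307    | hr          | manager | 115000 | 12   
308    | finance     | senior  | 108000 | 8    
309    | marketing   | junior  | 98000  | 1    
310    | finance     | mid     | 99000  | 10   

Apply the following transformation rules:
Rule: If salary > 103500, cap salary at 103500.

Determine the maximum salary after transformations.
103500

Step 1: Original maximum salary = 115000
Step 2: Apply cap at 103500
Step 3: 2 records had salary > 103500 and were capped
Step 4: Maximum after transformation = 103500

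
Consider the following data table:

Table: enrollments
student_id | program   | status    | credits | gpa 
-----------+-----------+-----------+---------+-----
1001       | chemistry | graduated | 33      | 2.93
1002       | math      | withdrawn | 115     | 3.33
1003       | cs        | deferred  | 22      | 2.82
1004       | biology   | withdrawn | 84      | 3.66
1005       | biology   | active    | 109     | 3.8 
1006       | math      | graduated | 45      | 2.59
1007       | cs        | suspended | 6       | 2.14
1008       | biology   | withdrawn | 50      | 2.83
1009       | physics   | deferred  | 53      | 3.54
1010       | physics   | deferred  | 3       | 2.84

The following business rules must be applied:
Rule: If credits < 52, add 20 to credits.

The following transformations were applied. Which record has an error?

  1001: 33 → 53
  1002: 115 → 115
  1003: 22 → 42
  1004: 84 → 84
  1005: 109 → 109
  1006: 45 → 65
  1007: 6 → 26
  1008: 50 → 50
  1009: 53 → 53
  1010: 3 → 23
Record 1008 has an error. The correct transformed value should be 70, not 50.

Step 1: Check each record against the rule
Step 2: Record 1008 has credits = 50
Step 3: Since 50 < 52, the bonus should have been applied
Step 4: Correct value = 70, but claimed value = 50
Conclusion: Record 1008 has the error.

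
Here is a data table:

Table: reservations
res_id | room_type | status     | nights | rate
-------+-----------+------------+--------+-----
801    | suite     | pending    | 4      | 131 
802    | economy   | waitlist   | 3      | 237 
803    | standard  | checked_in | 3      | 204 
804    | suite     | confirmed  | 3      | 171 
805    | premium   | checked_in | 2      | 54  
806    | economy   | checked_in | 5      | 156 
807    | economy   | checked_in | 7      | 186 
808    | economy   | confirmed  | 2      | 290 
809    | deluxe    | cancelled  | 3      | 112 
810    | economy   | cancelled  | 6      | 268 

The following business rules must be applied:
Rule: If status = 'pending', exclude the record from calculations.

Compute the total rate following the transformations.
1678

Step 1: Identify records where status = 'pending'
Step 2: The excluded records sum to 131
Step 3: Original total rate = 1809
Step 4: Remaining total = 1809 - 131 = 1678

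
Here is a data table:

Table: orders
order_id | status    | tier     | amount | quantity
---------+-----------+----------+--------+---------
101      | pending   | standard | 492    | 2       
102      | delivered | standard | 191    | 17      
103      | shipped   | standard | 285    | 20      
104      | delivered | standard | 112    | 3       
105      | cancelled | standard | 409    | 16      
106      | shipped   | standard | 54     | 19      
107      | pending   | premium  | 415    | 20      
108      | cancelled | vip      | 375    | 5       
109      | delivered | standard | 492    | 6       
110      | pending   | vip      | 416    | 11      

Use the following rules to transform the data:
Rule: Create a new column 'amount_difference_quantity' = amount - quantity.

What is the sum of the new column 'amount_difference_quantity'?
3122

Step 1: For each record, compute amount - quantity
Example calculations:
  492 - 2 = 490
  191 - 17 = 174
  285 - 20 = 265
  ...
Step 2: Sum all derived values
Step 3: Total = 3122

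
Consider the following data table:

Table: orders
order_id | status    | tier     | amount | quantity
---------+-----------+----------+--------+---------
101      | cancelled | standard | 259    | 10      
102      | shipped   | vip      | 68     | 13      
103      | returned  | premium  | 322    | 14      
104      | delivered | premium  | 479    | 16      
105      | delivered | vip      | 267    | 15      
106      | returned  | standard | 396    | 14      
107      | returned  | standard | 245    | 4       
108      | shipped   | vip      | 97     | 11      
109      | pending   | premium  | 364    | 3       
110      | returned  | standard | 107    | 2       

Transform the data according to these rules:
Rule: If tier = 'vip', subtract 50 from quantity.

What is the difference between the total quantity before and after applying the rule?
150

Step 1: Original sum of quantity = 102
Step 2: 3 records have tier = 'vip'
Step 3: Each affected record changes by -50
Step 4: Total change = 3 × -50 = -150
Step 5: New sum = 102 + -150 = -48
Step 6: Difference = |-48 - 102| = 150
        (Sum decreased by 150)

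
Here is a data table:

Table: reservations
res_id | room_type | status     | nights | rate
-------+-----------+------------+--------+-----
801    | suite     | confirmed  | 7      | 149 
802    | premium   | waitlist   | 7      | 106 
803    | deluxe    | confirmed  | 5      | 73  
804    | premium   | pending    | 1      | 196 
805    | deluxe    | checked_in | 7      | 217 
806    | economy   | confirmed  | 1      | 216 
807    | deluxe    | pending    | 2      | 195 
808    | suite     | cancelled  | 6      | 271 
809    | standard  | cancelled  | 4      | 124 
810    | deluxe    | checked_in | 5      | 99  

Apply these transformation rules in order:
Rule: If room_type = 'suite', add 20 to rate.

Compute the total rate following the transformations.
1686

Step 1: Count records where room_type = 'suite': 2
Step 2: Total bonus added: 2 × 20 = 40
Step 3: Original sum of rate: 1646
Step 4: Final sum = 1646 + 40 = 1686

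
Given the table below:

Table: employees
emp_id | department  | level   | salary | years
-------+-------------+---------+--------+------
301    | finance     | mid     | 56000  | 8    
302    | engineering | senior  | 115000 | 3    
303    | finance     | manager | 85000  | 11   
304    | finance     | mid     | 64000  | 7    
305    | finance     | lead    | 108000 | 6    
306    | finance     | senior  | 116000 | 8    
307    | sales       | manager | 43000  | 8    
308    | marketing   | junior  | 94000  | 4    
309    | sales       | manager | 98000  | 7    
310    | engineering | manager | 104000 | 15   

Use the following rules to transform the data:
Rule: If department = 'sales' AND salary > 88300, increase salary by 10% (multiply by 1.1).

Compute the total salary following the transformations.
892800.0

Step 1: Find records where department = 'sales' AND salary > 88300
Step 2: 1 records match, summing to 98000
Step 3: After multiplier: 98000 × 1.1 = 107800.0
Step 4: Unaffected records sum: 785000
Step 5: Final sum = 107800.0 + 785000 = 892800.0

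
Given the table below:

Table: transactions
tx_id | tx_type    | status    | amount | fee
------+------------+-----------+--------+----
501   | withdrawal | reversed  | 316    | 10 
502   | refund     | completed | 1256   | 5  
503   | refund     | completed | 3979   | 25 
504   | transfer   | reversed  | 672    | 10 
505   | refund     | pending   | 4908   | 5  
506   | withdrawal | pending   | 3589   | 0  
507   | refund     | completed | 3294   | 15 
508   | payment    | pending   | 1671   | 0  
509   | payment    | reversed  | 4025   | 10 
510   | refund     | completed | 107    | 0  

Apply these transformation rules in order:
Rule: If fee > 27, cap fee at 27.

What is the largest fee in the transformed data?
25

Step 1: Original maximum fee = 25
Step 2: Check cap of 27 against maximum
Step 3: No records exceed the cap (max 25 <= cap 27), so no capping applies
Step 4: Maximum after transformation = 25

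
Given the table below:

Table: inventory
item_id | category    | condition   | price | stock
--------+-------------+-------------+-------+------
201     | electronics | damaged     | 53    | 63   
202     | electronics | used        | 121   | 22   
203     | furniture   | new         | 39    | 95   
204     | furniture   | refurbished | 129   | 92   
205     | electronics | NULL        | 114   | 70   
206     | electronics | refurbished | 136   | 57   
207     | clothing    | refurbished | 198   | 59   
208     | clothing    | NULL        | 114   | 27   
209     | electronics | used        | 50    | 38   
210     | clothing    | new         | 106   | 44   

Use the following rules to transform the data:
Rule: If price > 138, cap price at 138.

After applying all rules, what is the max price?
138

Step 1: Original maximum price = 198
Step 2: Apply cap at 138
Step 3: 1 records had price > 138 and were capped
Step 4: Maximum after transformation = 138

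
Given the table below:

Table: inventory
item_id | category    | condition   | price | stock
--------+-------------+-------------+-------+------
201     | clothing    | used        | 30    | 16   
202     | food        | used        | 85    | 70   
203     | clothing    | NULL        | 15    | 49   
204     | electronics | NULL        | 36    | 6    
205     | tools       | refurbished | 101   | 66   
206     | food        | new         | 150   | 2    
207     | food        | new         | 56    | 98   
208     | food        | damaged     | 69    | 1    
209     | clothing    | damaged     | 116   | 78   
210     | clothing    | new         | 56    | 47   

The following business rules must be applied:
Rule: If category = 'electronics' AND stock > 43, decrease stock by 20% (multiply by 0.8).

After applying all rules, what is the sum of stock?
433

Step 1: Find records where category = 'electronics' AND stock > 43
Step 2: 0 records match, summing to 0
Step 3: After multiplier: 0 × 0.8 = 0.0
Step 4: Unaffected records sum: 433
Step 5: Final sum = 0.0 + 433 = 433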